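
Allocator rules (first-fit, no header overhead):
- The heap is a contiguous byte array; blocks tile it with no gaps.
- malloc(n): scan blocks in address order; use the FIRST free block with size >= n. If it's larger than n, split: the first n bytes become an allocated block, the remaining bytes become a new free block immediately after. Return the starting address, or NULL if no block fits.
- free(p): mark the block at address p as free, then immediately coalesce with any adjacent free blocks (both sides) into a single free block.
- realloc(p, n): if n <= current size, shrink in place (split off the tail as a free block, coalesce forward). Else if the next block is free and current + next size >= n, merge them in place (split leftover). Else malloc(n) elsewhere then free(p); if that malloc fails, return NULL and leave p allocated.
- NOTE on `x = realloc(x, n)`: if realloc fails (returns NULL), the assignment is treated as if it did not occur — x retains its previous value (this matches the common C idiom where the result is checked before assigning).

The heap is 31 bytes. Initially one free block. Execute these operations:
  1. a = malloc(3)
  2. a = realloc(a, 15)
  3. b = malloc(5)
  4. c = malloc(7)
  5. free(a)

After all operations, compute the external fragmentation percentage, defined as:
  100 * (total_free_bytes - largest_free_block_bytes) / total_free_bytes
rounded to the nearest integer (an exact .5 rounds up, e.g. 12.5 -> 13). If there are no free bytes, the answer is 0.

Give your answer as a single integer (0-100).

Answer: 21

Derivation:
Op 1: a = malloc(3) -> a = 0; heap: [0-2 ALLOC][3-30 FREE]
Op 2: a = realloc(a, 15) -> a = 0; heap: [0-14 ALLOC][15-30 FREE]
Op 3: b = malloc(5) -> b = 15; heap: [0-14 ALLOC][15-19 ALLOC][20-30 FREE]
Op 4: c = malloc(7) -> c = 20; heap: [0-14 ALLOC][15-19 ALLOC][20-26 ALLOC][27-30 FREE]
Op 5: free(a) -> (freed a); heap: [0-14 FREE][15-19 ALLOC][20-26 ALLOC][27-30 FREE]
Free blocks: [15 4] total_free=19 largest=15 -> 100*(19-15)/19 = 400/19 ≈ 21.053 -> rounds to 21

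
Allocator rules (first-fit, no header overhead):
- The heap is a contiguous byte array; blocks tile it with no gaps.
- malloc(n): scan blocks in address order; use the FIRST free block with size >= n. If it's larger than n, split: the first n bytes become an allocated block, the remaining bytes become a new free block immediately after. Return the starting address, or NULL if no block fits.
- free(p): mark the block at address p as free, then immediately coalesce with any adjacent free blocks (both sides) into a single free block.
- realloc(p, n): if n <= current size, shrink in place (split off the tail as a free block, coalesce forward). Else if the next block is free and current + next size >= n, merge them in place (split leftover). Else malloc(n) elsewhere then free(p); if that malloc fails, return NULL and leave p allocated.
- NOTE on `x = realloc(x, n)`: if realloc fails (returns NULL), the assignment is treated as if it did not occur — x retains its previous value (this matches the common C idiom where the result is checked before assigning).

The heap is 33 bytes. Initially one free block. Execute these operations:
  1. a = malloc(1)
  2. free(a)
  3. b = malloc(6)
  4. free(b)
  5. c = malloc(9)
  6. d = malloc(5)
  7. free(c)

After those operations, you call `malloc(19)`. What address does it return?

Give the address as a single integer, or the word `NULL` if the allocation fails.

Op 1: a = malloc(1) -> a = 0; heap: [0-0 ALLOC][1-32 FREE]
Op 2: free(a) -> (freed a); heap: [0-32 FREE]
Op 3: b = malloc(6) -> b = 0; heap: [0-5 ALLOC][6-32 FREE]
Op 4: free(b) -> (freed b); heap: [0-32 FREE]
Op 5: c = malloc(9) -> c = 0; heap: [0-8 ALLOC][9-32 FREE]
Op 6: d = malloc(5) -> d = 9; heap: [0-8 ALLOC][9-13 ALLOC][14-32 FREE]
Op 7: free(c) -> (freed c); heap: [0-8 FREE][9-13 ALLOC][14-32 FREE]
malloc(19): first-fit scan over [0-8 FREE][9-13 ALLOC][14-32 FREE] -> 14

Answer: 14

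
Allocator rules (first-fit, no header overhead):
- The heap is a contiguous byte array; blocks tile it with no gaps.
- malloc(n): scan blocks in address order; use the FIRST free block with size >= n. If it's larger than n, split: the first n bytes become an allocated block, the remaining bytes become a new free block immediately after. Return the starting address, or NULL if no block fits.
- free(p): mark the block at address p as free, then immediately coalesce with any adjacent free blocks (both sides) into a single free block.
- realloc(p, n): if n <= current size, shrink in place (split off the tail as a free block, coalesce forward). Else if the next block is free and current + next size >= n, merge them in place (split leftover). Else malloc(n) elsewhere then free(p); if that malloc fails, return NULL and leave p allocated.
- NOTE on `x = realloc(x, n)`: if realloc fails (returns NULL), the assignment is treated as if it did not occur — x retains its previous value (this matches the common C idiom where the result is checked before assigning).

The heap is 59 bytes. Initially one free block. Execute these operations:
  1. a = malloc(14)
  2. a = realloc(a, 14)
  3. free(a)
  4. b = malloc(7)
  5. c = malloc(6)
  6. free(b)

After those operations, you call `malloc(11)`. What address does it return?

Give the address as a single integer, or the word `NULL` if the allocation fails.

Op 1: a = malloc(14) -> a = 0; heap: [0-13 ALLOC][14-58 FREE]
Op 2: a = realloc(a, 14) -> a = 0; heap: [0-13 ALLOC][14-58 FREE]
Op 3: free(a) -> (freed a); heap: [0-58 FREE]
Op 4: b = malloc(7) -> b = 0; heap: [0-6 ALLOC][7-58 FREE]
Op 5: c = malloc(6) -> c = 7; heap: [0-6 ALLOC][7-12 ALLOC][13-58 FREE]
Op 6: free(b) -> (freed b); heap: [0-6 FREE][7-12 ALLOC][13-58 FREE]
malloc(11): first-fit scan over [0-6 FREE][7-12 ALLOC][13-58 FREE] -> 13

Answer: 13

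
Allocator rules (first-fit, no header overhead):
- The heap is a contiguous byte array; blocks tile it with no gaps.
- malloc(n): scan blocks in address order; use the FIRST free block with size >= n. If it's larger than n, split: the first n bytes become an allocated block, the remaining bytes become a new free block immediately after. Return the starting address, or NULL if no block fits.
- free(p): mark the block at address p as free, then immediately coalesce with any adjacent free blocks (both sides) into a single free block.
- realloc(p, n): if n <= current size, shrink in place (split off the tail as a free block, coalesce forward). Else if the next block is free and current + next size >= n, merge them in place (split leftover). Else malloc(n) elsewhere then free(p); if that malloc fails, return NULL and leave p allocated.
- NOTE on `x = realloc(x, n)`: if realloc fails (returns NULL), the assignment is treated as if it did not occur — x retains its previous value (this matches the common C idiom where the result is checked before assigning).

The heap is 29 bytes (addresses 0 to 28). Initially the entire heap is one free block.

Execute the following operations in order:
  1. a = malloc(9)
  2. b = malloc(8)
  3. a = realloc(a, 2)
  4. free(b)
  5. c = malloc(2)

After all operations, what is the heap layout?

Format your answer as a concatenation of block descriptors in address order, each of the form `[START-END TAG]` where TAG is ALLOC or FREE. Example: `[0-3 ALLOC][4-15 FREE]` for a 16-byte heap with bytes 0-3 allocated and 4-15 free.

Op 1: a = malloc(9) -> a = 0; heap: [0-8 ALLOC][9-28 FREE]
Op 2: b = malloc(8) -> b = 9; heap: [0-8 ALLOC][9-16 ALLOC][17-28 FREE]
Op 3: a = realloc(a, 2) -> a = 0; heap: [0-1 ALLOC][2-8 FREE][9-16 ALLOC][17-28 FREE]
Op 4: free(b) -> (freed b); heap: [0-1 ALLOC][2-28 FREE]
Op 5: c = malloc(2) -> c = 2; heap: [0-1 ALLOC][2-3 ALLOC][4-28 FREE]

Answer: [0-1 ALLOC][2-3 ALLOC][4-28 FREE]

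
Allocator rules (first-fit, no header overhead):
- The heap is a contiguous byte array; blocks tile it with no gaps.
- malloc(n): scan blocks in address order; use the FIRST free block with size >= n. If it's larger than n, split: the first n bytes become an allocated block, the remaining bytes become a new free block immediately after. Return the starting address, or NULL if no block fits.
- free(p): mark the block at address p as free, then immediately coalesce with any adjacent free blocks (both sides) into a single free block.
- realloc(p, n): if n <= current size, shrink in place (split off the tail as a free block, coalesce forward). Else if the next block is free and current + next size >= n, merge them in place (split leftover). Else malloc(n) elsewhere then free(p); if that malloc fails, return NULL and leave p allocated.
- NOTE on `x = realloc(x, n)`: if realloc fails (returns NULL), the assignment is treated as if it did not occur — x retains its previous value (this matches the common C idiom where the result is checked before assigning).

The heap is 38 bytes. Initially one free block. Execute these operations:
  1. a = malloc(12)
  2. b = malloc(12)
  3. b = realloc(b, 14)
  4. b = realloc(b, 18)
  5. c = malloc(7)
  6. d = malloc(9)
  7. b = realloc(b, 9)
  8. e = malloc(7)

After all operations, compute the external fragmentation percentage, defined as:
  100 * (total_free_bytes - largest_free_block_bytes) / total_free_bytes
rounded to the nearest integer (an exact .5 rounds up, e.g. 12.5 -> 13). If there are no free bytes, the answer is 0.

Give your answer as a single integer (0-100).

Op 1: a = malloc(12) -> a = 0; heap: [0-11 ALLOC][12-37 FREE]
Op 2: b = malloc(12) -> b = 12; heap: [0-11 ALLOC][12-23 ALLOC][24-37 FREE]
Op 3: b = realloc(b, 14) -> b = 12; heap: [0-11 ALLOC][12-25 ALLOC][26-37 FREE]
Op 4: b = realloc(b, 18) -> b = 12; heap: [0-11 ALLOC][12-29 ALLOC][30-37 FREE]
Op 5: c = malloc(7) -> c = 30; heap: [0-11 ALLOC][12-29 ALLOC][30-36 ALLOC][37-37 FREE]
Op 6: d = malloc(9) -> d = NULL; heap: [0-11 ALLOC][12-29 ALLOC][30-36 ALLOC][37-37 FREE]
Op 7: b = realloc(b, 9) -> b = 12; heap: [0-11 ALLOC][12-20 ALLOC][21-29 FREE][30-36 ALLOC][37-37 FREE]
Op 8: e = malloc(7) -> e = 21; heap: [0-11 ALLOC][12-20 ALLOC][21-27 ALLOC][28-29 FREE][30-36 ALLOC][37-37 FREE]
Free blocks: [2 1] total_free=3 largest=2 -> 100*(3-2)/3 = 100/3 ≈ 33.333 -> rounds to 33

Answer: 33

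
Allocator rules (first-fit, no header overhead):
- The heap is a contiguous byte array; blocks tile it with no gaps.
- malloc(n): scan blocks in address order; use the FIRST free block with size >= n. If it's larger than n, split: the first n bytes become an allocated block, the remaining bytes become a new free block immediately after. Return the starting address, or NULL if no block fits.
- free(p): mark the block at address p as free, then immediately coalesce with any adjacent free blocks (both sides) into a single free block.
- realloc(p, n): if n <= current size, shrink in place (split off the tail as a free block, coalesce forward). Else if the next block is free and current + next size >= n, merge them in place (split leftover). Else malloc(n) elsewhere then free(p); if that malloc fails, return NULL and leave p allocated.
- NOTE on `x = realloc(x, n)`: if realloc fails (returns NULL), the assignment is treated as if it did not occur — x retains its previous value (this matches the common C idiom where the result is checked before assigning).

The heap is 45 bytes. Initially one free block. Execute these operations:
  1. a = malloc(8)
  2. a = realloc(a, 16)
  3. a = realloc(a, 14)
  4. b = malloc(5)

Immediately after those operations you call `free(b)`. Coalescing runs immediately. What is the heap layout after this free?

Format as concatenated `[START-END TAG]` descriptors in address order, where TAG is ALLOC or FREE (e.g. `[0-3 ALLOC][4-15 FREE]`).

Answer: [0-13 ALLOC][14-44 FREE]

Derivation:
Op 1: a = malloc(8) -> a = 0; heap: [0-7 ALLOC][8-44 FREE]
Op 2: a = realloc(a, 16) -> a = 0; heap: [0-15 ALLOC][16-44 FREE]
Op 3: a = realloc(a, 14) -> a = 0; heap: [0-13 ALLOC][14-44 FREE]
Op 4: b = malloc(5) -> b = 14; heap: [0-13 ALLOC][14-18 ALLOC][19-44 FREE]
free(b): b = 14 -> block [14-18 ALLOC]; mark free, coalesce with adjacent free neighbors -> [0-13 ALLOC][14-44 FREE]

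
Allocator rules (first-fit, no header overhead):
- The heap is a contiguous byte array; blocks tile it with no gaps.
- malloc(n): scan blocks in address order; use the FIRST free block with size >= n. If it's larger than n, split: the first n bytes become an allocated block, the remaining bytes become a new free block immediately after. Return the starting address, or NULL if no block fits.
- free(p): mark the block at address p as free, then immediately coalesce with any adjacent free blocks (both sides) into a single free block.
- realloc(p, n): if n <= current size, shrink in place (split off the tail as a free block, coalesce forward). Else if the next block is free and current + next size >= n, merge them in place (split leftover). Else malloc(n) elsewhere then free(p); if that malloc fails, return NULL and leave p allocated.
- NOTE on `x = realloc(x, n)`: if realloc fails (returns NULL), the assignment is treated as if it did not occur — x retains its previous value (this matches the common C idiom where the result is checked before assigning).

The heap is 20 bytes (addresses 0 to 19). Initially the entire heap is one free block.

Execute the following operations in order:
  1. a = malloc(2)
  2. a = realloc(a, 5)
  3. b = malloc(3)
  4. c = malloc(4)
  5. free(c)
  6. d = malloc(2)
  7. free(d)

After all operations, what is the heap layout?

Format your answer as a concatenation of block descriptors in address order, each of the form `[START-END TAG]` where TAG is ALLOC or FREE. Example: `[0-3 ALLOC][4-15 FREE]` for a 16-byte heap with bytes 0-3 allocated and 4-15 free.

Op 1: a = malloc(2) -> a = 0; heap: [0-1 ALLOC][2-19 FREE]
Op 2: a = realloc(a, 5) -> a = 0; heap: [0-4 ALLOC][5-19 FREE]
Op 3: b = malloc(3) -> b = 5; heap: [0-4 ALLOC][5-7 ALLOC][8-19 FREE]
Op 4: c = malloc(4) -> c = 8; heap: [0-4 ALLOC][5-7 ALLOC][8-11 ALLOC][12-19 FREE]
Op 5: free(c) -> (freed c); heap: [0-4 ALLOC][5-7 ALLOC][8-19 FREE]
Op 6: d = malloc(2) -> d = 8; heap: [0-4 ALLOC][5-7 ALLOC][8-9 ALLOC][10-19 FREE]
Op 7: free(d) -> (freed d); heap: [0-4 ALLOC][5-7 ALLOC][8-19 FREE]

Answer: [0-4 ALLOC][5-7 ALLOC][8-19 FREE]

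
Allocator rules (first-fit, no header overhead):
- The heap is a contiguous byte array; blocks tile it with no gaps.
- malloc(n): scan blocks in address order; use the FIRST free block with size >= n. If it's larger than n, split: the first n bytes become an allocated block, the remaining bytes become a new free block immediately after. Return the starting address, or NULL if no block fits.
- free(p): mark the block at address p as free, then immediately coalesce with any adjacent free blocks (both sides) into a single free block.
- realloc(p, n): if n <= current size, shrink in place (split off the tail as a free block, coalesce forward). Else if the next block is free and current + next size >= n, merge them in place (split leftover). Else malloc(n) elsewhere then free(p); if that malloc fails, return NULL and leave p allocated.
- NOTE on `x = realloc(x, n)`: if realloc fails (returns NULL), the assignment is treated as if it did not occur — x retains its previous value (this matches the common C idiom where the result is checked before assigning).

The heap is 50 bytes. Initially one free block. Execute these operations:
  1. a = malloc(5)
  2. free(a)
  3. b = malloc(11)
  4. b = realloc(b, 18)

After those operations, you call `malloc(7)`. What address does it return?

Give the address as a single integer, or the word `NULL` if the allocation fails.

Op 1: a = malloc(5) -> a = 0; heap: [0-4 ALLOC][5-49 FREE]
Op 2: free(a) -> (freed a); heap: [0-49 FREE]
Op 3: b = malloc(11) -> b = 0; heap: [0-10 ALLOC][11-49 FREE]
Op 4: b = realloc(b, 18) -> b = 0; heap: [0-17 ALLOC][18-49 FREE]
malloc(7): first-fit scan over [0-17 ALLOC][18-49 FREE] -> 18

Answer: 18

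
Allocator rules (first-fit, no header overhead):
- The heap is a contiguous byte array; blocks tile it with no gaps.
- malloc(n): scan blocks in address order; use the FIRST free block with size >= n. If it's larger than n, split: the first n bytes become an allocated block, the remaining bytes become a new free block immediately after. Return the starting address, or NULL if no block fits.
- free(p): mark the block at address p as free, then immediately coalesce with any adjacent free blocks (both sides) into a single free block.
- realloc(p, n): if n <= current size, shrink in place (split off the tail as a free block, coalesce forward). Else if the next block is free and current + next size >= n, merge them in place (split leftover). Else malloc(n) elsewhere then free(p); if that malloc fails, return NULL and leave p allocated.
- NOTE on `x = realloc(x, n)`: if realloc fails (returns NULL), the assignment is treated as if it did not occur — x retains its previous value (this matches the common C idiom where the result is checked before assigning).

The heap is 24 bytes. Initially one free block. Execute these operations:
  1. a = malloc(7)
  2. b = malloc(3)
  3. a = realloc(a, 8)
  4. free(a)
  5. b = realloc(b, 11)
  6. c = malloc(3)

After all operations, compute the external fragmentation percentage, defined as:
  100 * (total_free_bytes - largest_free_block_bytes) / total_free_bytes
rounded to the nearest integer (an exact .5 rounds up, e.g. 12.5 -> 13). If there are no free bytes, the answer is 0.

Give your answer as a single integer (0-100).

Op 1: a = malloc(7) -> a = 0; heap: [0-6 ALLOC][7-23 FREE]
Op 2: b = malloc(3) -> b = 7; heap: [0-6 ALLOC][7-9 ALLOC][10-23 FREE]
Op 3: a = realloc(a, 8) -> a = 10; heap: [0-6 FREE][7-9 ALLOC][10-17 ALLOC][18-23 FREE]
Op 4: free(a) -> (freed a); heap: [0-6 FREE][7-9 ALLOC][10-23 FREE]
Op 5: b = realloc(b, 11) -> b = 7; heap: [0-6 FREE][7-17 ALLOC][18-23 FREE]
Op 6: c = malloc(3) -> c = 0; heap: [0-2 ALLOC][3-6 FREE][7-17 ALLOC][18-23 FREE]
Free blocks: [4 6] total_free=10 largest=6 -> 100*(10-6)/10 = 400/10 = 40

Answer: 40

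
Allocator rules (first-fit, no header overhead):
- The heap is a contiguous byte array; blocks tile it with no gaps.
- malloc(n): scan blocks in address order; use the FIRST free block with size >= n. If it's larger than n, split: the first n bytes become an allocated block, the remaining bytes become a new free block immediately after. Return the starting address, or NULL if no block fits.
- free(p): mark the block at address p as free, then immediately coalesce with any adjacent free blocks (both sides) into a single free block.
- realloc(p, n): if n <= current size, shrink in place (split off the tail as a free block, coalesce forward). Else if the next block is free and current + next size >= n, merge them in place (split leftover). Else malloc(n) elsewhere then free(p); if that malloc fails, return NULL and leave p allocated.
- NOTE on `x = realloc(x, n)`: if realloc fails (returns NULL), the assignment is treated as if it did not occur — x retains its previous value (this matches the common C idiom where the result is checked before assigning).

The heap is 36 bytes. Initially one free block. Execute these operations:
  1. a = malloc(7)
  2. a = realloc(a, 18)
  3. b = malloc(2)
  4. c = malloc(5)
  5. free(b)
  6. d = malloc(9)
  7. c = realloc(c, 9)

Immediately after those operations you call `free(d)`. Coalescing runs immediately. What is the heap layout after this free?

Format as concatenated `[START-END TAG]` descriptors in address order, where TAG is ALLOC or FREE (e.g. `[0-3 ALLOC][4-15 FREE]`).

Op 1: a = malloc(7) -> a = 0; heap: [0-6 ALLOC][7-35 FREE]
Op 2: a = realloc(a, 18) -> a = 0; heap: [0-17 ALLOC][18-35 FREE]
Op 3: b = malloc(2) -> b = 18; heap: [0-17 ALLOC][18-19 ALLOC][20-35 FREE]
Op 4: c = malloc(5) -> c = 20; heap: [0-17 ALLOC][18-19 ALLOC][20-24 ALLOC][25-35 FREE]
Op 5: free(b) -> (freed b); heap: [0-17 ALLOC][18-19 FREE][20-24 ALLOC][25-35 FREE]
Op 6: d = malloc(9) -> d = 25; heap: [0-17 ALLOC][18-19 FREE][20-24 ALLOC][25-33 ALLOC][34-35 FREE]
Op 7: c = realloc(c, 9) -> NULL (c unchanged); heap: [0-17 ALLOC][18-19 FREE][20-24 ALLOC][25-33 ALLOC][34-35 FREE]
free(d): d = 25 -> block [25-33 ALLOC]; mark free, coalesce with adjacent free neighbors -> [0-17 ALLOC][18-19 FREE][20-24 ALLOC][25-35 FREE]

Answer: [0-17 ALLOC][18-19 FREE][20-24 ALLOC][25-35 FREE]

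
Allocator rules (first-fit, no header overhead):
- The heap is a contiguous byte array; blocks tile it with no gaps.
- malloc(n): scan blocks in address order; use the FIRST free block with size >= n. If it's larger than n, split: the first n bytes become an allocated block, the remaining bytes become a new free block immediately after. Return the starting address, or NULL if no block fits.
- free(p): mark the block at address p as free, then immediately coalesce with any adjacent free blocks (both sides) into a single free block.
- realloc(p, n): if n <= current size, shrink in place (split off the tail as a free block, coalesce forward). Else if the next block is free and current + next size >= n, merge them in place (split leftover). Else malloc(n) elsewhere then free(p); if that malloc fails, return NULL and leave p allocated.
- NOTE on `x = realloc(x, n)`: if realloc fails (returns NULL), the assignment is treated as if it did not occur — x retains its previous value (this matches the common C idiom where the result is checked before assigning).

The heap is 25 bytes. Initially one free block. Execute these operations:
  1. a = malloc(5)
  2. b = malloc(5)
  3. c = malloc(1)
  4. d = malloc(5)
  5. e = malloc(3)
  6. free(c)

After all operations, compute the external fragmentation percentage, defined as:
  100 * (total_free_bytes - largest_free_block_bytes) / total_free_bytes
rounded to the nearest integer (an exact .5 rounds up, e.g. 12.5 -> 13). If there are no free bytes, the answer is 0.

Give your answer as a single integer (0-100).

Op 1: a = malloc(5) -> a = 0; heap: [0-4 ALLOC][5-24 FREE]
Op 2: b = malloc(5) -> b = 5; heap: [0-4 ALLOC][5-9 ALLOC][10-24 FREE]
Op 3: c = malloc(1) -> c = 10; heap: [0-4 ALLOC][5-9 ALLOC][10-10 ALLOC][11-24 FREE]
Op 4: d = malloc(5) -> d = 11; heap: [0-4 ALLOC][5-9 ALLOC][10-10 ALLOC][11-15 ALLOC][16-24 FREE]
Op 5: e = malloc(3) -> e = 16; heap: [0-4 ALLOC][5-9 ALLOC][10-10 ALLOC][11-15 ALLOC][16-18 ALLOC][19-24 FREE]
Op 6: free(c) -> (freed c); heap: [0-4 ALLOC][5-9 ALLOC][10-10 FREE][11-15 ALLOC][16-18 ALLOC][19-24 FREE]
Free blocks: [1 6] total_free=7 largest=6 -> 100*(7-6)/7 = 100/7 ≈ 14.286 -> rounds to 14

Answer: 14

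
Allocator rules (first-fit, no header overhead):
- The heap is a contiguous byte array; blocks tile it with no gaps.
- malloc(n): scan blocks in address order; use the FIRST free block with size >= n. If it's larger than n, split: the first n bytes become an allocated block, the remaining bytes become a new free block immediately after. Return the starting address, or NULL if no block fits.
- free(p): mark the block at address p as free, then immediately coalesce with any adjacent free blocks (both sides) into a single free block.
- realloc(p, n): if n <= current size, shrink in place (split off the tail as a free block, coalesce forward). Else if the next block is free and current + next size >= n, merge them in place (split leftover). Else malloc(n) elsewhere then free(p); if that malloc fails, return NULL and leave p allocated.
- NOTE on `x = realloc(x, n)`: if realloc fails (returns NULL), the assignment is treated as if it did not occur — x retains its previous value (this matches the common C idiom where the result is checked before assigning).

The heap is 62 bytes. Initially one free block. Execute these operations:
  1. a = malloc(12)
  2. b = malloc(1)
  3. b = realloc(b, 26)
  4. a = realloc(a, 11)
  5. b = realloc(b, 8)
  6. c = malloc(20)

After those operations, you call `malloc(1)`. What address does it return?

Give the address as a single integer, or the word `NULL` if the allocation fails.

Answer: 11

Derivation:
Op 1: a = malloc(12) -> a = 0; heap: [0-11 ALLOC][12-61 FREE]
Op 2: b = malloc(1) -> b = 12; heap: [0-11 ALLOC][12-12 ALLOC][13-61 FREE]
Op 3: b = realloc(b, 26) -> b = 12; heap: [0-11 ALLOC][12-37 ALLOC][38-61 FREE]
Op 4: a = realloc(a, 11) -> a = 0; heap: [0-10 ALLOC][11-11 FREE][12-37 ALLOC][38-61 FREE]
Op 5: b = realloc(b, 8) -> b = 12; heap: [0-10 ALLOC][11-11 FREE][12-19 ALLOC][20-61 FREE]
Op 6: c = malloc(20) -> c = 20; heap: [0-10 ALLOC][11-11 FREE][12-19 ALLOC][20-39 ALLOC][40-61 FREE]
malloc(1): first-fit scan over [0-10 ALLOC][11-11 FREE][12-19 ALLOC][20-39 ALLOC][40-61 FREE] -> 11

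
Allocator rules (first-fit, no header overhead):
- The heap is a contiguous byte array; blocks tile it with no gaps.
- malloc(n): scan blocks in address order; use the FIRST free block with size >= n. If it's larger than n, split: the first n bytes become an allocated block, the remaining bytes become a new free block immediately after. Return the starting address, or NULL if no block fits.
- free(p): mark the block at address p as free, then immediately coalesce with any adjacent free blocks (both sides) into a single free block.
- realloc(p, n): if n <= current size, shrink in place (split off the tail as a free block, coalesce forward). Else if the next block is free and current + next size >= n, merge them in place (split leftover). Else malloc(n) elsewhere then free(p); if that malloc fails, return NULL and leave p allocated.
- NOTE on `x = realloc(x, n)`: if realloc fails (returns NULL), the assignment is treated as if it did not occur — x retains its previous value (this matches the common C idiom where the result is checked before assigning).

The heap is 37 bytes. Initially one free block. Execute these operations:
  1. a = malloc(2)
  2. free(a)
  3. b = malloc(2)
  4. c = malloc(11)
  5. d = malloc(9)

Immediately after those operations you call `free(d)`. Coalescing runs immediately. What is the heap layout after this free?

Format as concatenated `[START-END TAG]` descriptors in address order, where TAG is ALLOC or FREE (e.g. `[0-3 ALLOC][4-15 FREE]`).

Op 1: a = malloc(2) -> a = 0; heap: [0-1 ALLOC][2-36 FREE]
Op 2: free(a) -> (freed a); heap: [0-36 FREE]
Op 3: b = malloc(2) -> b = 0; heap: [0-1 ALLOC][2-36 FREE]
Op 4: c = malloc(11) -> c = 2; heap: [0-1 ALLOC][2-12 ALLOC][13-36 FREE]
Op 5: d = malloc(9) -> d = 13; heap: [0-1 ALLOC][2-12 ALLOC][13-21 ALLOC][22-36 FREE]
free(d): d = 13 -> block [13-21 ALLOC]; mark free, coalesce with adjacent free neighbors -> [0-1 ALLOC][2-12 ALLOC][13-36 FREE]

Answer: [0-1 ALLOC][2-12 ALLOC][13-36 FREE]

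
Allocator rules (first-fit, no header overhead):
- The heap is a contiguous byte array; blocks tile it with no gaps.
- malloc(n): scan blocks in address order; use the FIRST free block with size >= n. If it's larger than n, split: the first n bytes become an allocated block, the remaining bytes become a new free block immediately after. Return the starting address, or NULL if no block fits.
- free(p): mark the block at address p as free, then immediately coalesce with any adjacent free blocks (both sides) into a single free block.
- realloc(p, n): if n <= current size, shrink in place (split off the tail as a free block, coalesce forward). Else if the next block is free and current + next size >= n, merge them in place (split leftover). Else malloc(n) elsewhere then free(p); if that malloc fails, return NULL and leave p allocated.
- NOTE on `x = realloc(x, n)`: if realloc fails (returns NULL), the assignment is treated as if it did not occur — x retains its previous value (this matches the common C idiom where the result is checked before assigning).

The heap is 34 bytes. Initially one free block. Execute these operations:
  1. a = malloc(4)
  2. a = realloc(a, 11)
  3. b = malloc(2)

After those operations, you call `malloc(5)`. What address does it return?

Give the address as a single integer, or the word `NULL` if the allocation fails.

Answer: 13

Derivation:
Op 1: a = malloc(4) -> a = 0; heap: [0-3 ALLOC][4-33 FREE]
Op 2: a = realloc(a, 11) -> a = 0; heap: [0-10 ALLOC][11-33 FREE]
Op 3: b = malloc(2) -> b = 11; heap: [0-10 ALLOC][11-12 ALLOC][13-33 FREE]
malloc(5): first-fit scan over [0-10 ALLOC][11-12 ALLOC][13-33 FREE] -> 13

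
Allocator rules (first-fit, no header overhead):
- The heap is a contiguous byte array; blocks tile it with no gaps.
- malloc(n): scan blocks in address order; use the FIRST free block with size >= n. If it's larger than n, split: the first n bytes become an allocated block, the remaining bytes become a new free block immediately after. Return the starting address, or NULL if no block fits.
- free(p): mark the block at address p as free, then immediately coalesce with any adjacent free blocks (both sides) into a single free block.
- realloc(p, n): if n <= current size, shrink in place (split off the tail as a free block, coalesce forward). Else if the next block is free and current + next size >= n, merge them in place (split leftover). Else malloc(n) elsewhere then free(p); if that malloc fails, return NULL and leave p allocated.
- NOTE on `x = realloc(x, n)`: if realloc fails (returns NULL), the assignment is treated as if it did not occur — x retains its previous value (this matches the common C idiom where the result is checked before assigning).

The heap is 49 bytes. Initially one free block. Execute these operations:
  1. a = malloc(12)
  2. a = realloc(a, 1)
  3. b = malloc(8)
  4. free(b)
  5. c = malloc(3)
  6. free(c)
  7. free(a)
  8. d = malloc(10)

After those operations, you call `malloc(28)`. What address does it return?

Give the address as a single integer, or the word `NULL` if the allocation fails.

Answer: 10

Derivation:
Op 1: a = malloc(12) -> a = 0; heap: [0-11 ALLOC][12-48 FREE]
Op 2: a = realloc(a, 1) -> a = 0; heap: [0-0 ALLOC][1-48 FREE]
Op 3: b = malloc(8) -> b = 1; heap: [0-0 ALLOC][1-8 ALLOC][9-48 FREE]
Op 4: free(b) -> (freed b); heap: [0-0 ALLOC][1-48 FREE]
Op 5: c = malloc(3) -> c = 1; heap: [0-0 ALLOC][1-3 ALLOC][4-48 FREE]
Op 6: free(c) -> (freed c); heap: [0-0 ALLOC][1-48 FREE]
Op 7: free(a) -> (freed a); heap: [0-48 FREE]
Op 8: d = malloc(10) -> d = 0; heap: [0-9 ALLOC][10-48 FREE]
malloc(28): first-fit scan over [0-9 ALLOC][10-48 FREE] -> 10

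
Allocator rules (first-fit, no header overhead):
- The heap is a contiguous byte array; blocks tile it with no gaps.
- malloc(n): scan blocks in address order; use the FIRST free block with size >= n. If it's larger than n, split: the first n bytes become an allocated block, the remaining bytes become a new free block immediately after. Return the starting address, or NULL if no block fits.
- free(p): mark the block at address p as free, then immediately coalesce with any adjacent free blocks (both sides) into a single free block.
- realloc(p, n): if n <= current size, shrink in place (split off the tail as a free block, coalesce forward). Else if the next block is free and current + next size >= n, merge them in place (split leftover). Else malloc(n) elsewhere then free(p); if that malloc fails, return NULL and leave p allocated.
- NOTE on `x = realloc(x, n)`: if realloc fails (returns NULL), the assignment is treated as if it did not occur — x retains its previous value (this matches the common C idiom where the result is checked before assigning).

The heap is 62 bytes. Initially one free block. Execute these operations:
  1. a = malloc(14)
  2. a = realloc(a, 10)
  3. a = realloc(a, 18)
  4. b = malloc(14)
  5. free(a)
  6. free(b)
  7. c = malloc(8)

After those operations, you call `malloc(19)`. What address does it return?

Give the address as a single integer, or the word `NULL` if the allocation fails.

Op 1: a = malloc(14) -> a = 0; heap: [0-13 ALLOC][14-61 FREE]
Op 2: a = realloc(a, 10) -> a = 0; heap: [0-9 ALLOC][10-61 FREE]
Op 3: a = realloc(a, 18) -> a = 0; heap: [0-17 ALLOC][18-61 FREE]
Op 4: b = malloc(14) -> b = 18; heap: [0-17 ALLOC][18-31 ALLOC][32-61 FREE]
Op 5: free(a) -> (freed a); heap: [0-17 FREE][18-31 ALLOC][32-61 FREE]
Op 6: free(b) -> (freed b); heap: [0-61 FREE]
Op 7: c = malloc(8) -> c = 0; heap: [0-7 ALLOC][8-61 FREE]
malloc(19): first-fit scan over [0-7 ALLOC][8-61 FREE] -> 8

Answer: 8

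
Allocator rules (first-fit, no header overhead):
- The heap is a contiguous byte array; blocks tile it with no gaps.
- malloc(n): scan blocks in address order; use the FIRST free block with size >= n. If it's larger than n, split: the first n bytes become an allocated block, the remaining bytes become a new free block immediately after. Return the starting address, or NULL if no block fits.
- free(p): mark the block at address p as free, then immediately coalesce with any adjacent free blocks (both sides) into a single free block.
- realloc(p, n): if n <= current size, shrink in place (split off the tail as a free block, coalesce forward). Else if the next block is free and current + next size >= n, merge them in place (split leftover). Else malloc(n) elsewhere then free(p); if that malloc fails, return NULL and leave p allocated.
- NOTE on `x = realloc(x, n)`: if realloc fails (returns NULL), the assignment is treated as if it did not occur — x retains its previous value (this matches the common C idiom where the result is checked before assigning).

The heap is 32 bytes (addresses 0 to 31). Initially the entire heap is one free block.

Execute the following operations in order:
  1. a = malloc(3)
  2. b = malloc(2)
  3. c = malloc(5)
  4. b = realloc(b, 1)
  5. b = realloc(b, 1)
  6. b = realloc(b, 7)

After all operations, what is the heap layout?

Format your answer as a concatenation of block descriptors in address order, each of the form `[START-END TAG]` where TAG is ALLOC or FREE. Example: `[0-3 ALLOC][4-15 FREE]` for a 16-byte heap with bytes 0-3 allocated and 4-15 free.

Op 1: a = malloc(3) -> a = 0; heap: [0-2 ALLOC][3-31 FREE]
Op 2: b = malloc(2) -> b = 3; heap: [0-2 ALLOC][3-4 ALLOC][5-31 FREE]
Op 3: c = malloc(5) -> c = 5; heap: [0-2 ALLOC][3-4 ALLOC][5-9 ALLOC][10-31 FREE]
Op 4: b = realloc(b, 1) -> b = 3; heap: [0-2 ALLOC][3-3 ALLOC][4-4 FREE][5-9 ALLOC][10-31 FREE]
Op 5: b = realloc(b, 1) -> b = 3; heap: [0-2 ALLOC][3-3 ALLOC][4-4 FREE][5-9 ALLOC][10-31 FREE]
Op 6: b = realloc(b, 7) -> b = 10; heap: [0-2 ALLOC][3-4 FREE][5-9 ALLOC][10-16 ALLOC][17-31 FREE]

Answer: [0-2 ALLOC][3-4 FREE][5-9 ALLOC][10-16 ALLOC][17-31 FREE]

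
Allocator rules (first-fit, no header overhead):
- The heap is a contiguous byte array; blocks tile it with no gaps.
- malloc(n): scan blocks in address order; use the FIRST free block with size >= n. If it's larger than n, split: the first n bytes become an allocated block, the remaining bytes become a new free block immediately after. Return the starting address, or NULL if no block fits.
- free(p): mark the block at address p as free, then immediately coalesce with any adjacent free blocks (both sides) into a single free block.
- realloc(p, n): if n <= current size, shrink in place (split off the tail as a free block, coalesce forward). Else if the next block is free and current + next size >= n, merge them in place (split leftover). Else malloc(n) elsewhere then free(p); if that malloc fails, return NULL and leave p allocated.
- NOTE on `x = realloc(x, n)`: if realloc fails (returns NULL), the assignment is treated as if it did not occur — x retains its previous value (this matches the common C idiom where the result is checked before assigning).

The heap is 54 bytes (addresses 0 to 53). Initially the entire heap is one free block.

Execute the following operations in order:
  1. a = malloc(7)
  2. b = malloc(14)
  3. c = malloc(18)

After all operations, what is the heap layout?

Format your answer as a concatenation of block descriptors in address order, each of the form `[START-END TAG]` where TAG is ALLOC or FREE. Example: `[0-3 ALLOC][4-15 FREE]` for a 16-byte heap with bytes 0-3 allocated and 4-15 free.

Answer: [0-6 ALLOC][7-20 ALLOC][21-38 ALLOC][39-53 FREE]

Derivation:
Op 1: a = malloc(7) -> a = 0; heap: [0-6 ALLOC][7-53 FREE]
Op 2: b = malloc(14) -> b = 7; heap: [0-6 ALLOC][7-20 ALLOC][21-53 FREE]
Op 3: c = malloc(18) -> c = 21; heap: [0-6 ALLOC][7-20 ALLOC][21-38 ALLOC][39-53 FREE]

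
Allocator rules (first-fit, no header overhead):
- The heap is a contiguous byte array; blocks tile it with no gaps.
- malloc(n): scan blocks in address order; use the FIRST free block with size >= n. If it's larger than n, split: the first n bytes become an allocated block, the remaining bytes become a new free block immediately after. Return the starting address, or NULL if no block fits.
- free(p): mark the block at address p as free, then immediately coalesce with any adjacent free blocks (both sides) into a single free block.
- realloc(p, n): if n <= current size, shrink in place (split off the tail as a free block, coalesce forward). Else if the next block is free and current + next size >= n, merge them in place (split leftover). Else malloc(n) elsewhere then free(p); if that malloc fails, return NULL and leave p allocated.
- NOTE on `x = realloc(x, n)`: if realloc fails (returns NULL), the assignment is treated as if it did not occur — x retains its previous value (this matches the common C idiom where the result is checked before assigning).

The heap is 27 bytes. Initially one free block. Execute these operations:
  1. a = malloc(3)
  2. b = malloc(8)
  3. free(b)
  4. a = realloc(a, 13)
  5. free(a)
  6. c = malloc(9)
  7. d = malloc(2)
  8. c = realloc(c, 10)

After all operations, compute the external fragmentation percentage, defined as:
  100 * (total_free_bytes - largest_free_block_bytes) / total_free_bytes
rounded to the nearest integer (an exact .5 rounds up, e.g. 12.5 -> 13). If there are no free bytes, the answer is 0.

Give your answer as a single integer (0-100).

Op 1: a = malloc(3) -> a = 0; heap: [0-2 ALLOC][3-26 FREE]
Op 2: b = malloc(8) -> b = 3; heap: [0-2 ALLOC][3-10 ALLOC][11-26 FREE]
Op 3: free(b) -> (freed b); heap: [0-2 ALLOC][3-26 FREE]
Op 4: a = realloc(a, 13) -> a = 0; heap: [0-12 ALLOC][13-26 FREE]
Op 5: free(a) -> (freed a); heap: [0-26 FREE]
Op 6: c = malloc(9) -> c = 0; heap: [0-8 ALLOC][9-26 FREE]
Op 7: d = malloc(2) -> d = 9; heap: [0-8 ALLOC][9-10 ALLOC][11-26 FREE]
Op 8: c = realloc(c, 10) -> c = 11; heap: [0-8 FREE][9-10 ALLOC][11-20 ALLOC][21-26 FREE]
Free blocks: [9 6] total_free=15 largest=9 -> 100*(15-9)/15 = 600/15 = 40

Answer: 40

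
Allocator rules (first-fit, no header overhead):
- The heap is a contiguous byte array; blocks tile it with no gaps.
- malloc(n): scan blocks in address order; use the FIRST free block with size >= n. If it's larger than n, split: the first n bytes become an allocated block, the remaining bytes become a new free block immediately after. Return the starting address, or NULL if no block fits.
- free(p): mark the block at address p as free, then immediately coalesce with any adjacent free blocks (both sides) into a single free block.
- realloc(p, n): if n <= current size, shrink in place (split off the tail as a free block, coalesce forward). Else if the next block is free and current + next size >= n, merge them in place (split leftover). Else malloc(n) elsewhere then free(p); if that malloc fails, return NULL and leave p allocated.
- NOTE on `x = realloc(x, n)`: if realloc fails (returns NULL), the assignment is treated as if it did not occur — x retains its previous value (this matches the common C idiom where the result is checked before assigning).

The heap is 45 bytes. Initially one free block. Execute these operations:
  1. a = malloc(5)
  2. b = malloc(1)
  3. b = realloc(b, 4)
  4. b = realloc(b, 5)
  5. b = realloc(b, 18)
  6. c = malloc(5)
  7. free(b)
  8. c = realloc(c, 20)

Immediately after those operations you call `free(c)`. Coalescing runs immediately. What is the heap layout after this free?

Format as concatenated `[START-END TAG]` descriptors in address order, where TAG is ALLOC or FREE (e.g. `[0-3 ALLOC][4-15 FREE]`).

Answer: [0-4 ALLOC][5-44 FREE]

Derivation:
Op 1: a = malloc(5) -> a = 0; heap: [0-4 ALLOC][5-44 FREE]
Op 2: b = malloc(1) -> b = 5; heap: [0-4 ALLOC][5-5 ALLOC][6-44 FREE]
Op 3: b = realloc(b, 4) -> b = 5; heap: [0-4 ALLOC][5-8 ALLOC][9-44 FREE]
Op 4: b = realloc(b, 5) -> b = 5; heap: [0-4 ALLOC][5-9 ALLOC][10-44 FREE]
Op 5: b = realloc(b, 18) -> b = 5; heap: [0-4 ALLOC][5-22 ALLOC][23-44 FREE]
Op 6: c = malloc(5) -> c = 23; heap: [0-4 ALLOC][5-22 ALLOC][23-27 ALLOC][28-44 FREE]
Op 7: free(b) -> (freed b); heap: [0-4 ALLOC][5-22 FREE][23-27 ALLOC][28-44 FREE]
Op 8: c = realloc(c, 20) -> c = 23; heap: [0-4 ALLOC][5-22 FREE][23-42 ALLOC][43-44 FREE]
free(c): c = 23 -> block [23-42 ALLOC]; mark free, coalesce with adjacent free neighbors -> [0-4 ALLOC][5-44 FREE]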